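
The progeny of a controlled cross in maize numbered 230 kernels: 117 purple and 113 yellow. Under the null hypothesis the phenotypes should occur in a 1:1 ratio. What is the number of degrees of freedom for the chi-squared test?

1

A goodness-of-fit test with 2 phenotype classes has df = 2 − 1 = 1.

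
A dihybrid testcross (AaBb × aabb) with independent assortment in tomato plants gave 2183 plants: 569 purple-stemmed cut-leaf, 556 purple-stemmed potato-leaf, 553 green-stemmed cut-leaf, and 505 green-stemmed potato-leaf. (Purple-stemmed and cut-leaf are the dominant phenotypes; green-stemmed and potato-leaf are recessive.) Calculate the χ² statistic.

A dihybrid testcross with independent assortment gives a 1:1:1:1 ratio.
The 1:1:1:1 ratio has 4 parts, so with N = 2183 the expected counts are:
  purple-stemmed cut-leaf: 2183 × 1/4 = 545.75
  purple-stemmed potato-leaf: 2183 × 1/4 = 545.75
  green-stemmed cut-leaf: 2183 × 1/4 = 545.75
  green-stemmed potato-leaf: 2183 × 1/4 = 545.75
χ² = Σ (O − E)² / E
  purple-stemmed cut-leaf: (569 − 545.75)² / 545.75 = 0.9905
  purple-stemmed potato-leaf: (556 − 545.75)² / 545.75 = 0.1925
  green-stemmed cut-leaf: (553 − 545.75)² / 545.75 = 0.0963
  green-stemmed potato-leaf: (505 − 545.75)² / 545.75 = 3.0427
χ² = 0.9905 + 0.1925 + 0.0963 + 3.0427 = 4.322

4.322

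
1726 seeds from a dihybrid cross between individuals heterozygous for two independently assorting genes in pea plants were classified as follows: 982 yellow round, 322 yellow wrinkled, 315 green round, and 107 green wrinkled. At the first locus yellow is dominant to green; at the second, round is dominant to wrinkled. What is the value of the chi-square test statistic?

0.373

A dihybrid F₂ with independent assortment and complete dominance at both loci gives a 9:3:3:1 phenotypic ratio.
Under the 9:3:3:1 hypothesis (Σ ratio = 16, N = 1726):
  yellow round: 1726 × 9/16 = 970.875
  yellow wrinkled: 1726 × 3/16 = 323.625
  green round: 1726 × 3/16 = 323.625
  green wrinkled: 1726 × 1/16 = 107.875
χ² = Σ (O − E)² / E
  yellow round: (982 − 970.875)² / 970.875 = 0.1275
  yellow wrinkled: (322 − 323.625)² / 323.625 = 0.0082
  green round: (315 − 323.625)² / 323.625 = 0.2299
  green wrinkled: (107 − 107.875)² / 107.875 = 0.0071
χ² = 0.1275 + 0.0082 + 0.2299 + 0.0071 = 0.3727 ≈ 0.373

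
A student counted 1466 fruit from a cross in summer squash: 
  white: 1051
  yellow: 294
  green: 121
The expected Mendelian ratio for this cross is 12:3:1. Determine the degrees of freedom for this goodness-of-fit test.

2

A goodness-of-fit test with 3 phenotype classes has df = 3 − 1 = 2.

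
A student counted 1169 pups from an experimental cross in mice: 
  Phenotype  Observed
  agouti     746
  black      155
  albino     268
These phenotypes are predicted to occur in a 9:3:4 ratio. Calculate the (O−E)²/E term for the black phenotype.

Under the 9:3:4 hypothesis (Σ ratio = 16, N = 1169):
  agouti: 1169 × 9/16 = 657.5625
  black: 1169 × 3/16 = 219.1875
  albino: 1169 × 4/16 = 292.25
Contribution of black: (155 − 219.1875)² / 219.1875 = 18.7969

18.797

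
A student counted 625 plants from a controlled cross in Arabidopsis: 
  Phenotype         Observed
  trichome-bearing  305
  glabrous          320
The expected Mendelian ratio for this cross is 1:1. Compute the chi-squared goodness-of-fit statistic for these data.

0.360

Total ratio parts = 2. Expected numbers out of 625:
  trichome-bearing: 625 × 1/2 = 312.5
  glabrous: 625 × 1/2 = 312.5
χ² = Σ (O − E)² / E
  trichome-bearing: (305 − 312.5)² / 312.5 = 0.1800
  glabrous: (320 − 312.5)² / 312.5 = 0.1800
χ² = 0.1800 + 0.1800 = 0.360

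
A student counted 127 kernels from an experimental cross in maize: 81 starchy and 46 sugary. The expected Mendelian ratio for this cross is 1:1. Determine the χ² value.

9.646

Expected counts for N = 127 under a 1:1 ratio (total parts = 2):
  starchy: 127 × 1/2 = 63.5
  sugary: 127 × 1/2 = 63.5
χ² = Σ (O − E)² / E
  starchy: (81 − 63.5)² / 63.5 = 4.8228
  sugary: (46 − 63.5)² / 63.5 = 4.8228
χ² = 4.8228 + 4.8228 = 9.6456 ≈ 9.646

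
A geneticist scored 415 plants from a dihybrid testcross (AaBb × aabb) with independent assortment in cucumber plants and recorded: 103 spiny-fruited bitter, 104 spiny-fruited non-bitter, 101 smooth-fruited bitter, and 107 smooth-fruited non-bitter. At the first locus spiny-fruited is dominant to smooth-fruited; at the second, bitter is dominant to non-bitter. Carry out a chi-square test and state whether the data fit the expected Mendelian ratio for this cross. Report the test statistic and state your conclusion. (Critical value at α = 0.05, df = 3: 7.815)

0.181; consistent

A dihybrid testcross with independent assortment gives a 1:1:1:1 ratio.
Under the 1:1:1:1 hypothesis (Σ ratio = 4, N = 415):
  spiny-fruited bitter: 415 × 1/4 = 103.75
  spiny-fruited non-bitter: 415 × 1/4 = 103.75
  smooth-fruited bitter: 415 × 1/4 = 103.75
  smooth-fruited non-bitter: 415 × 1/4 = 103.75
χ² = Σ (O − E)² / E
  spiny-fruited bitter: (103 − 103.75)² / 103.75 = 0.0054
  spiny-fruited non-bitter: (104 − 103.75)² / 103.75 = 0.0006
  smooth-fruited bitter: (101 − 103.75)² / 103.75 = 0.0729
  smooth-fruited non-bitter: (107 − 103.75)² / 103.75 = 0.1018
χ² = 0.0054 + 0.0006 + 0.0729 + 0.1018 = 0.1807 ≈ 0.181
Degrees of freedom = 4 − 1 = 3; critical value at α = 0.05 is 7.815.
Since 0.181 < 7.815, we fail to reject the null hypothesis — the data are consistent with the 1:1:1:1 ratio.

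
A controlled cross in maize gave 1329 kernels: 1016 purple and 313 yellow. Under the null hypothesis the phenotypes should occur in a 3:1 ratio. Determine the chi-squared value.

1.487

Expected counts for N = 1329 under a 3:1 ratio (total parts = 4):
  purple: 1329 × 3/4 = 996.75
  yellow: 1329 × 1/4 = 332.25
χ² = Σ (O − E)² / E
  purple: (1016 − 996.75)² / 996.75 = 0.3718
  yellow: (313 − 332.25)² / 332.25 = 1.1153
χ² = 0.3718 + 1.1153 = 1.4871 ≈ 1.487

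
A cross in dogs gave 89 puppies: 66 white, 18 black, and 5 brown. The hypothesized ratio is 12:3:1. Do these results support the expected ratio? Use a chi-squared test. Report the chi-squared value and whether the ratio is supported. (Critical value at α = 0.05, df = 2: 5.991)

Total ratio parts = 16. Expected numbers out of 89:
  white: 89 × 12/16 = 66.75
  black: 89 × 3/16 = 16.6875
  brown: 89 × 1/16 = 5.5625
χ² = Σ (O − E)² / E
  white: (66 − 66.75)² / 66.75 = 0.0084
  black: (18 − 16.6875)² / 16.6875 = 0.1032
  brown: (5 − 5.5625)² / 5.5625 = 0.0569
χ² = 0.0084 + 0.1032 + 0.0569 = 0.1685 ≈ 0.169
Degrees of freedom = 3 − 1 = 2; critical value at α = 0.05 is 5.991.
Since 0.169 < 5.991, we fail to reject the null hypothesis — the data are consistent with the 12:3:1 ratio.

0.169; consistent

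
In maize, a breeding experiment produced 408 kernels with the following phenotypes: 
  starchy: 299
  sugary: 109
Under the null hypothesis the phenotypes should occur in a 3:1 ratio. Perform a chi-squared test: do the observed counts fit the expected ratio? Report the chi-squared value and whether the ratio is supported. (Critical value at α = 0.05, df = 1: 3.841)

The 3:1 ratio has 4 parts, so with N = 408 the expected counts are:
  starchy: 408 × 3/4 = 306
  sugary: 408 × 1/4 = 102
χ² = Σ (O − E)² / E
  starchy: (299 − 306)² / 306 = 0.1601
  sugary: (109 − 102)² / 102 = 0.4804
χ² = 0.1601 + 0.4804 = 0.6405 ≈ 0.641
Degrees of freedom = 2 − 1 = 1; critical value at α = 0.05 is 3.841.
Since 0.641 < 3.841, we fail to reject the null hypothesis — the data are consistent with the 3:1 ratio.

0.641; consistent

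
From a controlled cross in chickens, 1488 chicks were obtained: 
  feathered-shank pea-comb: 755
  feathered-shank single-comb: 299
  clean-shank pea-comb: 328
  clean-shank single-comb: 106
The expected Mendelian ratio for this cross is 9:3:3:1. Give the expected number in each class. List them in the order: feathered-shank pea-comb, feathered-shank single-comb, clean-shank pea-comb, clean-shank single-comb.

Expected counts for N = 1488 under a 9:3:3:1 ratio (total parts = 16):
  feathered-shank pea-comb: 1488 × 9/16 = 837
  feathered-shank single-comb: 1488 × 3/16 = 279
  clean-shank pea-comb: 1488 × 3/16 = 279
  clean-shank single-comb: 1488 × 1/16 = 93

837, 279, 279, 93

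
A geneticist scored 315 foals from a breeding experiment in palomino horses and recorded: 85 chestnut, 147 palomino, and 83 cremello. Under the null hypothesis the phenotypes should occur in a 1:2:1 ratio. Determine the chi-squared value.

The 1:2:1 ratio has 4 parts, so with N = 315 the expected counts are:
  chestnut: 315 × 1/4 = 78.75
  palomino: 315 × 2/4 = 157.5
  cremello: 315 × 1/4 = 78.75
χ² = Σ (O − E)² / E
  chestnut: (85 − 78.75)² / 78.75 = 0.4960
  palomino: (147 − 157.5)² / 157.5 = 0.7000
  cremello: (83 − 78.75)² / 78.75 = 0.2294
χ² = 0.4960 + 0.7000 + 0.2294 = 1.4254 ≈ 1.425

1.425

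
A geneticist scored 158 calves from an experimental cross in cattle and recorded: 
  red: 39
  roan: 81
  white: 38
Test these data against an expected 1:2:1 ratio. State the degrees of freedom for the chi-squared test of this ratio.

2

A goodness-of-fit test with 3 phenotype classes has df = 3 − 1 = 2.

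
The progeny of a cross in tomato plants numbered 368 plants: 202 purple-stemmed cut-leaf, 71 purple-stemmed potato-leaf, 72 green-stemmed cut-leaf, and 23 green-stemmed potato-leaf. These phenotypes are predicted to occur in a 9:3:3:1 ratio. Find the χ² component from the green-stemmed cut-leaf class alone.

0.130

The 9:3:3:1 ratio has 16 parts, so with N = 368 the expected counts are:
  purple-stemmed cut-leaf: 368 × 9/16 = 207
  purple-stemmed potato-leaf: 368 × 3/16 = 69
  green-stemmed cut-leaf: 368 × 3/16 = 69
  green-stemmed potato-leaf: 368 × 1/16 = 23
Contribution of green-stemmed cut-leaf: (72 − 69)² / 69 = 0.1304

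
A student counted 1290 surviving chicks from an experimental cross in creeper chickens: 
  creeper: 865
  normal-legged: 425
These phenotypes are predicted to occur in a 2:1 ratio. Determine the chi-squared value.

0.087

Total ratio parts = 3. Expected numbers out of 1290:
  creeper: 1290 × 2/3 = 860
  normal-legged: 1290 × 1/3 = 430
χ² = Σ (O − E)² / E
  creeper: (865 − 860)² / 860 = 0.0291
  normal-legged: (425 − 430)² / 430 = 0.0581
χ² = 0.0291 + 0.0581 = 0.0872 ≈ 0.087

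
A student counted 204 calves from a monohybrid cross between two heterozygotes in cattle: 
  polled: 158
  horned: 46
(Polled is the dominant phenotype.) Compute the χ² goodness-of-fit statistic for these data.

For a monohybrid cross between heterozygotes with complete dominance, the expected phenotypic ratio is 3:1.
Expected counts for N = 204 under a 3:1 ratio (total parts = 4):
  polled: 204 × 3/4 = 153
  horned: 204 × 1/4 = 51
χ² = Σ (O − E)² / E
  polled: (158 − 153)² / 153 = 0.1634
  horned: (46 − 51)² / 51 = 0.4902
χ² = 0.1634 + 0.4902 = 0.6536 ≈ 0.654

0.654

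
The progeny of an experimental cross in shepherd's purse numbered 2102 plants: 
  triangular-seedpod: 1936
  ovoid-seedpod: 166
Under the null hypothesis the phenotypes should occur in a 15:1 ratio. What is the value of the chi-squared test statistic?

The 15:1 ratio has 16 parts, so with N = 2102 the expected counts are:
  triangular-seedpod: 2102 × 15/16 = 1970.625
  ovoid-seedpod: 2102 × 1/16 = 131.375
χ² = Σ (O − E)² / E
  triangular-seedpod: (1936 − 1970.625)² / 1970.625 = 0.6084
  ovoid-seedpod: (166 − 131.375)² / 131.375 = 9.1257
χ² = 0.6084 + 9.1257 = 9.7341 ≈ 9.734

9.734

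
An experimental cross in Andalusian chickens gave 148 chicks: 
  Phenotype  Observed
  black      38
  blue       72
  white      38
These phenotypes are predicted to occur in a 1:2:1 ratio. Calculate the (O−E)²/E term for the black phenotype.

Under the 1:2:1 hypothesis (Σ ratio = 4, N = 148):
  black: 148 × 1/4 = 37
  blue: 148 × 2/4 = 74
  white: 148 × 1/4 = 37
Contribution of black: (38 − 37)² / 37 = 0.0270

0.027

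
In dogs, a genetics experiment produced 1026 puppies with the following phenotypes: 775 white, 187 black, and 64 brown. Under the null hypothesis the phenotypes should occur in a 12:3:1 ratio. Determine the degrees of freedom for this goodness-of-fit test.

2

A goodness-of-fit test with 3 phenotype classes has df = 3 − 1 = 2.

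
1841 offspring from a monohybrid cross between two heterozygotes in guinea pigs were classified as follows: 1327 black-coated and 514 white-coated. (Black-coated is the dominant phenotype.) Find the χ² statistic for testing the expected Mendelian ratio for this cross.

8.370

For a monohybrid cross between heterozygotes with complete dominance, the expected phenotypic ratio is 3:1.
Total ratio parts = 4. Expected numbers out of 1841:
  black-coated: 1841 × 3/4 = 1380.75
  white-coated: 1841 × 1/4 = 460.25
χ² = Σ (O − E)² / E
  black-coated: (1327 − 1380.75)² / 1380.75 = 2.0924
  white-coated: (514 − 460.25)² / 460.25 = 6.2772
χ² = 2.0924 + 6.2772 = 8.3696 ≈ 8.370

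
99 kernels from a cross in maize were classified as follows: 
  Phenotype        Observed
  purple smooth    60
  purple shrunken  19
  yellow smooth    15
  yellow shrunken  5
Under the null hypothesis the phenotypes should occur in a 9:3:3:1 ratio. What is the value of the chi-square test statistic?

1.256

The 9:3:3:1 ratio has 16 parts, so with N = 99 the expected counts are:
  purple smooth: 99 × 9/16 = 55.6875
  purple shrunken: 99 × 3/16 = 18.5625
  yellow smooth: 99 × 3/16 = 18.5625
  yellow shrunken: 99 × 1/16 = 6.1875
χ² = Σ (O − E)² / E
  purple smooth: (60 − 55.6875)² / 55.6875 = 0.3340
  purple shrunken: (19 − 18.5625)² / 18.5625 = 0.0103
  yellow smooth: (15 − 18.5625)² / 18.5625 = 0.6837
  yellow shrunken: (5 − 6.1875)² / 6.1875 = 0.2279
χ² = 0.3340 + 0.0103 + 0.6837 + 0.2279 = 1.2559 ≈ 1.256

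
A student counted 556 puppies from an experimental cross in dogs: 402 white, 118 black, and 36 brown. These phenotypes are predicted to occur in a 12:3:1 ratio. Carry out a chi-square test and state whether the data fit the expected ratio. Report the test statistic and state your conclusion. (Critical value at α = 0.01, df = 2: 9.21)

2.398; consistent

Under the 12:3:1 hypothesis (Σ ratio = 16, N = 556):
  white: 556 × 12/16 = 417
  black: 556 × 3/16 = 104.25
  brown: 556 × 1/16 = 34.75
χ² = Σ (O − E)² / E
  white: (402 − 417)² / 417 = 0.5396
  black: (118 − 104.25)² / 104.25 = 1.8135
  brown: (36 − 34.75)² / 34.75 = 0.0450
χ² = 0.5396 + 1.8135 + 0.0450 = 2.3981 ≈ 2.398
Degrees of freedom = 3 − 1 = 2; critical value at α = 0.01 is 9.21.
Since 2.398 < 9.21, we fail to reject the null hypothesis — the data are consistent with the 12:3:1 ratio.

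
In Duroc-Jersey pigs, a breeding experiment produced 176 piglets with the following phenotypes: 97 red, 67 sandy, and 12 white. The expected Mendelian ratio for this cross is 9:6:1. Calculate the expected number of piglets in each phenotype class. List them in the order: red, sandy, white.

99, 66, 11

Under the 9:6:1 hypothesis (Σ ratio = 16, N = 176):
  red: 176 × 9/16 = 99
  sandy: 176 × 6/16 = 66
  white: 176 × 1/16 = 11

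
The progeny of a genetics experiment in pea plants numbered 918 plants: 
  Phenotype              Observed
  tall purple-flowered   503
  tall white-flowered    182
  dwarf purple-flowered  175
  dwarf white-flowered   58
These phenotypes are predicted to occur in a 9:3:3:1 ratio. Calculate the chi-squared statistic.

0.968

The 9:3:3:1 ratio has 16 parts, so with N = 918 the expected counts are:
  tall purple-flowered: 918 × 9/16 = 516.375
  tall white-flowered: 918 × 3/16 = 172.125
  dwarf purple-flowered: 918 × 3/16 = 172.125
  dwarf white-flowered: 918 × 1/16 = 57.375
χ² = Σ (O − E)² / E
  tall purple-flowered: (503 − 516.375)² / 516.375 = 0.3464
  tall white-flowered: (182 − 172.125)² / 172.125 = 0.5665
  dwarf purple-flowered: (175 − 172.125)² / 172.125 = 0.0480
  dwarf white-flowered: (58 − 57.375)² / 57.375 = 0.0068
χ² = 0.3464 + 0.5665 + 0.0480 + 0.0068 = 0.9677 ≈ 0.968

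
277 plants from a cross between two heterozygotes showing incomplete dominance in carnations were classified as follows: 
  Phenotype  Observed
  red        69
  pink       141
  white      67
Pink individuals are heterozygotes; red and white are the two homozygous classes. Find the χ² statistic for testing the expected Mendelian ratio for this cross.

0.119

With incomplete dominance, a heterozygote × heterozygote cross gives a 1:2:1 phenotypic ratio.
Total ratio parts = 4. Expected numbers out of 277:
  red: 277 × 1/4 = 69.25
  pink: 277 × 2/4 = 138.5
  white: 277 × 1/4 = 69.25
χ² = Σ (O − E)² / E
  red: (69 − 69.25)² / 69.25 = 0.0009
  pink: (141 − 138.5)² / 138.5 = 0.0451
  white: (67 − 69.25)² / 69.25 = 0.0731
χ² = 0.0009 + 0.0451 + 0.0731 = 0.1191 ≈ 0.119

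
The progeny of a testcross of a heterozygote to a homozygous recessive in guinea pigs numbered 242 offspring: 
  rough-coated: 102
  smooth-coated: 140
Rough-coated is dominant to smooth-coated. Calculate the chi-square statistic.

5.967

A testcross of a heterozygote (Aa × aa) gives a 1:1 phenotypic ratio.
The 1:1 ratio has 2 parts, so with N = 242 the expected counts are:
  rough-coated: 242 × 1/2 = 121
  smooth-coated: 242 × 1/2 = 121
χ² = Σ (O − E)² / E
  rough-coated: (102 − 121)² / 121 = 2.9835
  smooth-coated: (140 − 121)² / 121 = 2.9835
χ² = 2.9835 + 2.9835 = 5.967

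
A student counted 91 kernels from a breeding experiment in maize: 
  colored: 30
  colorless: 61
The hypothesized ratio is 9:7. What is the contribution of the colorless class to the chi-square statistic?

Under the 9:7 hypothesis (Σ ratio = 16, N = 91):
  colored: 91 × 9/16 = 51.1875
  colorless: 91 × 7/16 = 39.8125
Contribution of colorless: (61 − 39.8125)² / 39.8125 = 11.2756

11.276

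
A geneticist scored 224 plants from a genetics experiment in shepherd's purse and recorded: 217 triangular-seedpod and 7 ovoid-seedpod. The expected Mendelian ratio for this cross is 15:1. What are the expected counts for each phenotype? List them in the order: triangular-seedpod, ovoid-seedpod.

Total ratio parts = 16. Expected numbers out of 224:
  triangular-seedpod: 224 × 15/16 = 210
  ovoid-seedpod: 224 × 1/16 = 14

210, 14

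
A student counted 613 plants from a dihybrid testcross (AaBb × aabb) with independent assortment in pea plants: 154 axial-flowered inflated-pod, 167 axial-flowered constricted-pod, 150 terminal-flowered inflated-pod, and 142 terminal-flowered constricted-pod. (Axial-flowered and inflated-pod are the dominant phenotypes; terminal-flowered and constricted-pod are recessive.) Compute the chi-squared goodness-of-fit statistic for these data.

A dihybrid testcross with independent assortment gives a 1:1:1:1 ratio.
Total ratio parts = 4. Expected numbers out of 613:
  axial-flowered inflated-pod: 613 × 1/4 = 153.25
  axial-flowered constricted-pod: 613 × 1/4 = 153.25
  terminal-flowered inflated-pod: 613 × 1/4 = 153.25
  terminal-flowered constricted-pod: 613 × 1/4 = 153.25
χ² = Σ (O − E)² / E
  axial-flowered inflated-pod: (154 − 153.25)² / 153.25 = 0.0037
  axial-flowered constricted-pod: (167 − 153.25)² / 153.25 = 1.2337
  terminal-flowered inflated-pod: (150 − 153.25)² / 153.25 = 0.0689
  terminal-flowered constricted-pod: (142 − 153.25)² / 153.25 = 0.8259
χ² = 0.0037 + 1.2337 + 0.0689 + 0.8259 = 2.1322 ≈ 2.132

2.132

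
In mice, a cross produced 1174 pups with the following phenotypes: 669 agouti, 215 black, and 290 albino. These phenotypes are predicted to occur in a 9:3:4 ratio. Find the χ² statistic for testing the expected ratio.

Under the 9:3:4 hypothesis (Σ ratio = 16, N = 1174):
  agouti: 1174 × 9/16 = 660.375
  black: 1174 × 3/16 = 220.125
  albino: 1174 × 4/16 = 293.5
χ² = Σ (O − E)² / E
  agouti: (669 − 660.375)² / 660.375 = 0.1126
  black: (215 − 220.125)² / 220.125 = 0.1193
  albino: (290 − 293.5)² / 293.5 = 0.0417
χ² = 0.1126 + 0.1193 + 0.0417 = 0.2736 ≈ 0.274

0.274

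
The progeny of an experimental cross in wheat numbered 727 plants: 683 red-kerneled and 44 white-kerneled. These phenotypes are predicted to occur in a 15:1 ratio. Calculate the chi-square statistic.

0.049

The 15:1 ratio has 16 parts, so with N = 727 the expected counts are:
  red-kerneled: 727 × 15/16 = 681.5625
  white-kerneled: 727 × 1/16 = 45.4375
χ² = Σ (O − E)² / E
  red-kerneled: (683 − 681.5625)² / 681.5625 = 0.0030
  white-kerneled: (44 − 45.4375)² / 45.4375 = 0.0455
χ² = 0.0030 + 0.0455 = 0.0485 ≈ 0.049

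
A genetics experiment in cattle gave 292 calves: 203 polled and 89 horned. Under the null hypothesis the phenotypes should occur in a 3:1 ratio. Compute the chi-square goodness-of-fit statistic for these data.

Total ratio parts = 4. Expected numbers out of 292:
  polled: 292 × 3/4 = 219
  horned: 292 × 1/4 = 73
χ² = Σ (O − E)² / E
  polled: (203 − 219)² / 219 = 1.1689
  horned: (89 − 73)² / 73 = 3.5068
χ² = 1.1689 + 3.5068 = 4.6757 ≈ 4.676

4.676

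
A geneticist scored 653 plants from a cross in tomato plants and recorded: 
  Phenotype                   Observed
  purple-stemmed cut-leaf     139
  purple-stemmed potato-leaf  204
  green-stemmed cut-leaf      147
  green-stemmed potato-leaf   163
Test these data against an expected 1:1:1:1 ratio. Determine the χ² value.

Expected counts for N = 653 under a 1:1:1:1 ratio (total parts = 4):
  purple-stemmed cut-leaf: 653 × 1/4 = 163.25
  purple-stemmed potato-leaf: 653 × 1/4 = 163.25
  green-stemmed cut-leaf: 653 × 1/4 = 163.25
  green-stemmed potato-leaf: 653 × 1/4 = 163.25
χ² = Σ (O − E)² / E
  purple-stemmed cut-leaf: (139 − 163.25)² / 163.25 = 3.6022
  purple-stemmed potato-leaf: (204 − 163.25)² / 163.25 = 10.1719
  green-stemmed cut-leaf: (147 − 163.25)² / 163.25 = 1.6175
  green-stemmed potato-leaf: (163 − 163.25)² / 163.25 = 0.0004
χ² = 3.6022 + 10.1719 + 1.6175 + 0.0004 = 15.392

15.392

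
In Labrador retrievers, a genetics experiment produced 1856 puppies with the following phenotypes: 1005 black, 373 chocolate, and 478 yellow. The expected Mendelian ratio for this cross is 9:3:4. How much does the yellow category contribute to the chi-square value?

The 9:3:4 ratio has 16 parts, so with N = 1856 the expected counts are:
  black: 1856 × 9/16 = 1044
  chocolate: 1856 × 3/16 = 348
  yellow: 1856 × 4/16 = 464
Contribution of yellow: (478 − 464)² / 464 = 0.4224

0.422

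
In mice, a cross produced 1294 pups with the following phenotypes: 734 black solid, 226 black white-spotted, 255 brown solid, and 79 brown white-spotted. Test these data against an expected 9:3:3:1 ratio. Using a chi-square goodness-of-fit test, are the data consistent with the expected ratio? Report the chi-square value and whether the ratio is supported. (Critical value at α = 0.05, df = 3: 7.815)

Under the 9:3:3:1 hypothesis (Σ ratio = 16, N = 1294):
  black solid: 1294 × 9/16 = 727.875
  black white-spotted: 1294 × 3/16 = 242.625
  brown solid: 1294 × 3/16 = 242.625
  brown white-spotted: 1294 × 1/16 = 80.875
χ² = Σ (O − E)² / E
  black solid: (734 − 727.875)² / 727.875 = 0.0515
  black white-spotted: (226 − 242.625)² / 242.625 = 1.1392
  brown solid: (255 − 242.625)² / 242.625 = 0.6312
  brown white-spotted: (79 − 80.875)² / 80.875 = 0.0435
χ² = 0.0515 + 1.1392 + 0.6312 + 0.0435 = 1.8654 ≈ 1.865
Degrees of freedom = 4 − 1 = 3; critical value at α = 0.05 is 7.815.
Since 1.865 < 7.815, we fail to reject the null hypothesis — the data are consistent with the 9:3:3:1 ratio.

1.865; consistent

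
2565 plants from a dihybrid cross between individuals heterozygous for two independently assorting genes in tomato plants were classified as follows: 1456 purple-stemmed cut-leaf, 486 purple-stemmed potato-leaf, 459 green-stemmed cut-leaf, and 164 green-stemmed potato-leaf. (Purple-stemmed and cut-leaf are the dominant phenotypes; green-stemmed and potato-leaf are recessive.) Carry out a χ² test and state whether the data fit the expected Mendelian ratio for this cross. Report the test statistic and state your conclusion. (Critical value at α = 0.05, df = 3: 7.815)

1.259; consistent

A dihybrid F₂ with independent assortment and complete dominance at both loci gives a 9:3:3:1 phenotypic ratio.
Under the 9:3:3:1 hypothesis (Σ ratio = 16, N = 2565):
  purple-stemmed cut-leaf: 2565 × 9/16 = 1442.8125
  purple-stemmed potato-leaf: 2565 × 3/16 = 480.9375
  green-stemmed cut-leaf: 2565 × 3/16 = 480.9375
  green-stemmed potato-leaf: 2565 × 1/16 = 160.3125
χ² = Σ (O − E)² / E
  purple-stemmed cut-leaf: (1456 − 1442.8125)² / 1442.8125 = 0.1205
  purple-stemmed potato-leaf: (486 − 480.9375)² / 480.9375 = 0.0533
  green-stemmed cut-leaf: (459 − 480.9375)² / 480.9375 = 1.0007
  green-stemmed potato-leaf: (164 − 160.3125)² / 160.3125 = 0.0848
χ² = 0.1205 + 0.0533 + 1.0007 + 0.0848 = 1.2593 ≈ 1.259
Degrees of freedom = 4 − 1 = 3; critical value at α = 0.05 is 7.815.
Since 1.259 < 7.815, we fail to reject the null hypothesis — the data are consistent with the 9:3:3:1 ratio.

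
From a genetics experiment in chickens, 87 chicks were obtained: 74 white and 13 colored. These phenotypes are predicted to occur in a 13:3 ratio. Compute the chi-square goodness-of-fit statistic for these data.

0.828

Expected counts for N = 87 under a 13:3 ratio (total parts = 16):
  white: 87 × 13/16 = 70.6875
  colored: 87 × 3/16 = 16.3125
χ² = Σ (O − E)² / E
  white: (74 − 70.6875)² / 70.6875 = 0.1552
  colored: (13 − 16.3125)² / 16.3125 = 0.6727
χ² = 0.1552 + 0.6727 = 0.8279 ≈ 0.828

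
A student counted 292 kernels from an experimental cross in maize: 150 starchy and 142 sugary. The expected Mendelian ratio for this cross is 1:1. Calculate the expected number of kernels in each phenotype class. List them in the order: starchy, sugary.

Total ratio parts = 2. Expected numbers out of 292:
  starchy: 292 × 1/2 = 146
  sugary: 292 × 1/2 = 146

146, 146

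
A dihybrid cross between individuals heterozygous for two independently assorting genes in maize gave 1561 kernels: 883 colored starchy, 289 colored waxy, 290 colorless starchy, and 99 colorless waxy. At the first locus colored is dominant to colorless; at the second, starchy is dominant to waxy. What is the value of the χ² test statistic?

A dihybrid F₂ with independent assortment and complete dominance at both loci gives a 9:3:3:1 phenotypic ratio.
Total ratio parts = 16. Expected numbers out of 1561:
  colored starchy: 1561 × 9/16 = 878.0625
  colored waxy: 1561 × 3/16 = 292.6875
  colorless starchy: 1561 × 3/16 = 292.6875
  colorless waxy: 1561 × 1/16 = 97.5625
χ² = Σ (O − E)² / E
  colored starchy: (883 − 878.0625)² / 878.0625 = 0.0278
  colored waxy: (289 − 292.6875)² / 292.6875 = 0.0465
  colorless starchy: (290 − 292.6875)² / 292.6875 = 0.0247
  colorless waxy: (99 − 97.5625)² / 97.5625 = 0.0212
χ² = 0.0278 + 0.0465 + 0.0247 + 0.0212 = 0.1202 ≈ 0.120

0.120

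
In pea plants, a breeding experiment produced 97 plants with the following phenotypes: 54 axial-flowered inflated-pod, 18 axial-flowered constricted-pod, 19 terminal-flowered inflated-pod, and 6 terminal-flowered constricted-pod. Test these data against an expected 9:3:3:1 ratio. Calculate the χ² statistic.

0.045

Expected counts for N = 97 under a 9:3:3:1 ratio (total parts = 16):
  axial-flowered inflated-pod: 97 × 9/16 = 54.5625
  axial-flowered constricted-pod: 97 × 3/16 = 18.1875
  terminal-flowered inflated-pod: 97 × 3/16 = 18.1875
  terminal-flowered constricted-pod: 97 × 1/16 = 6.0625
χ² = Σ (O − E)² / E
  axial-flowered inflated-pod: (54 − 54.5625)² / 54.5625 = 0.0058
  axial-flowered constricted-pod: (18 − 18.1875)² / 18.1875 = 0.0019
  terminal-flowered inflated-pod: (19 − 18.1875)² / 18.1875 = 0.0363
  terminal-flowered constricted-pod: (6 − 6.0625)² / 6.0625 = 0.0006
χ² = 0.0058 + 0.0019 + 0.0363 + 0.0006 = 0.0446 ≈ 0.045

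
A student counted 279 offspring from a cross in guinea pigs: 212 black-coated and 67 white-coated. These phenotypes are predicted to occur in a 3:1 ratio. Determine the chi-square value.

0.145

Expected counts for N = 279 under a 3:1 ratio (total parts = 4):
  black-coated: 279 × 3/4 = 209.25
  white-coated: 279 × 1/4 = 69.75
χ² = Σ (O − E)² / E
  black-coated: (212 − 209.25)² / 209.25 = 0.0361
  white-coated: (67 − 69.75)² / 69.75 = 0.1084
χ² = 0.0361 + 0.1084 = 0.1445 ≈ 0.145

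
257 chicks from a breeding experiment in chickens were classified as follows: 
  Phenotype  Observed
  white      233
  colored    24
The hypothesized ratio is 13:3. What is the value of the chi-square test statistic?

14.943

Under the 13:3 hypothesis (Σ ratio = 16, N = 257):
  white: 257 × 13/16 = 208.8125
  colored: 257 × 3/16 = 48.1875
χ² = Σ (O − E)² / E
  white: (233 − 208.8125)² / 208.8125 = 2.8017
  colored: (24 − 48.1875)² / 48.1875 = 12.1408
χ² = 2.8017 + 12.1408 = 14.9425 ≈ 14.943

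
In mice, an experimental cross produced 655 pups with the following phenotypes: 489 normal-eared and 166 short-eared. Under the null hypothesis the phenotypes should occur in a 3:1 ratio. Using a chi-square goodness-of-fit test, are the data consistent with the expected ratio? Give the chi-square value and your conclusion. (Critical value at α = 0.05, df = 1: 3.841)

0.041; consistent

Total ratio parts = 4. Expected numbers out of 655:
  normal-eared: 655 × 3/4 = 491.25
  short-eared: 655 × 1/4 = 163.75
χ² = Σ (O − E)² / E
  normal-eared: (489 − 491.25)² / 491.25 = 0.0103
  short-eared: (166 − 163.75)² / 163.75 = 0.0309
χ² = 0.0103 + 0.0309 = 0.0412 ≈ 0.041
Degrees of freedom = 2 − 1 = 1; critical value at α = 0.05 is 3.841.
Since 0.041 < 3.841, we fail to reject the null hypothesis — the data are consistent with the 3:1 ratio.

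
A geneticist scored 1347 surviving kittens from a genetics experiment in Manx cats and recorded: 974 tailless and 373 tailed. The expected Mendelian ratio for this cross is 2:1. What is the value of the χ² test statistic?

Under the 2:1 hypothesis (Σ ratio = 3, N = 1347):
  tailless: 1347 × 2/3 = 898
  tailed: 1347 × 1/3 = 449
χ² = Σ (O − E)² / E
  tailless: (974 − 898)² / 898 = 6.4321
  tailed: (373 − 449)² / 449 = 12.8641
χ² = 6.4321 + 12.8641 = 19.2962 ≈ 19.296

19.296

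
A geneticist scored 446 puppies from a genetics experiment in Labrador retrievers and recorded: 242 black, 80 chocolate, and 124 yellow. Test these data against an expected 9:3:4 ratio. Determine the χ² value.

Expected counts for N = 446 under a 9:3:4 ratio (total parts = 16):
  black: 446 × 9/16 = 250.875
  chocolate: 446 × 3/16 = 83.625
  yellow: 446 × 4/16 = 111.5
χ² = Σ (O − E)² / E
  black: (242 − 250.875)² / 250.875 = 0.3140
  chocolate: (80 − 83.625)² / 83.625 = 0.1571
  yellow: (124 − 111.5)² / 111.5 = 1.4013
χ² = 0.3140 + 0.1571 + 1.4013 = 1.8724 ≈ 1.872

1.872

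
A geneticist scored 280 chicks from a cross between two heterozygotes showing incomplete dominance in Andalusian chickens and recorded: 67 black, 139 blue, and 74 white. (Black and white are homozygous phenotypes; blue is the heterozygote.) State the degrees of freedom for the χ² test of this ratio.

With incomplete dominance, a heterozygote × heterozygote cross gives a 1:2:1 phenotypic ratio.
A goodness-of-fit test with 3 phenotype classes has df = 3 − 1 = 2.

2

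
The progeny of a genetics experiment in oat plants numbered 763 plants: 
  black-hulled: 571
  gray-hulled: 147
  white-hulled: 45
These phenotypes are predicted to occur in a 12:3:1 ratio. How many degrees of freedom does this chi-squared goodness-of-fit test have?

A goodness-of-fit test with 3 phenotype classes has df = 3 − 1 = 2.

2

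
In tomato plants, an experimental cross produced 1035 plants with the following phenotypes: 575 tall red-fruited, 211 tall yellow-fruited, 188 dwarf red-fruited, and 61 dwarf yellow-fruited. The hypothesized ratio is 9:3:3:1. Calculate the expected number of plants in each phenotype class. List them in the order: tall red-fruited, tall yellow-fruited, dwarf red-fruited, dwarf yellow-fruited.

582.1875, 194.0625, 194.0625, 64.6875

The 9:3:3:1 ratio has 16 parts, so with N = 1035 the expected counts are:
  tall red-fruited: 1035 × 9/16 = 582.1875
  tall yellow-fruited: 1035 × 3/16 = 194.0625
  dwarf red-fruited: 1035 × 3/16 = 194.0625
  dwarf yellow-fruited: 1035 × 1/16 = 64.6875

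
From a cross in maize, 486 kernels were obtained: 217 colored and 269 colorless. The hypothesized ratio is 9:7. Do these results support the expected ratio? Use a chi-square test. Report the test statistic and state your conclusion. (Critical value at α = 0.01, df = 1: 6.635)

Under the 9:7 hypothesis (Σ ratio = 16, N = 486):
  colored: 486 × 9/16 = 273.375
  colorless: 486 × 7/16 = 212.625
χ² = Σ (O − E)² / E
  colored: (217 − 273.375)² / 273.375 = 11.6256
  colorless: (269 − 212.625)² / 212.625 = 14.9472
χ² = 11.6256 + 14.9472 = 26.5728 ≈ 26.573
Degrees of freedom = 2 − 1 = 1; critical value at α = 0.01 is 6.635.
Since 26.573 > 6.635, we reject the null hypothesis — the data do not fit the 9:7 ratio.

26.573; not consistent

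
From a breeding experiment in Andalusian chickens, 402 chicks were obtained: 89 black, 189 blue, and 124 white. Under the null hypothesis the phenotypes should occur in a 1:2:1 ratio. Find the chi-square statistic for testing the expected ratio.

Expected counts for N = 402 under a 1:2:1 ratio (total parts = 4):
  black: 402 × 1/4 = 100.5
  blue: 402 × 2/4 = 201
  white: 402 × 1/4 = 100.5
χ² = Σ (O − E)² / E
  black: (89 − 100.5)² / 100.5 = 1.3159
  blue: (189 − 201)² / 201 = 0.7164
  white: (124 − 100.5)² / 100.5 = 5.4950
χ² = 1.3159 + 0.7164 + 5.4950 = 7.5273 ≈ 7.527

7.527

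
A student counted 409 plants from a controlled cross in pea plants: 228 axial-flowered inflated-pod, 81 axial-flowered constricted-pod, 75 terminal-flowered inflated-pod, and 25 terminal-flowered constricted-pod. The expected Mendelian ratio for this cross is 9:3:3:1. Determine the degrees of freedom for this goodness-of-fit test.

A goodness-of-fit test with 4 phenotype classes has df = 4 − 1 = 3.

3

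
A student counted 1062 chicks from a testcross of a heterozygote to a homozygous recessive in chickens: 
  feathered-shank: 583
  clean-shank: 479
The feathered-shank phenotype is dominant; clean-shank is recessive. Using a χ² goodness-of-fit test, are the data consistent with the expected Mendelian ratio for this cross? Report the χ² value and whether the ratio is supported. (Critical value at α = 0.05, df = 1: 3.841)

A testcross of a heterozygote (Aa × aa) gives a 1:1 phenotypic ratio.
The 1:1 ratio has 2 parts, so with N = 1062 the expected counts are:
  feathered-shank: 1062 × 1/2 = 531
  clean-shank: 1062 × 1/2 = 531
χ² = Σ (O − E)² / E
  feathered-shank: (583 − 531)² / 531 = 5.0923
  clean-shank: (479 − 531)² / 531 = 5.0923
χ² = 5.0923 + 5.0923 = 10.1846 ≈ 10.185
Degrees of freedom = 2 − 1 = 1; critical value at α = 0.05 is 3.841.
Since 10.185 > 3.841, we reject the null hypothesis — the data do not fit the 1:1 ratio.

10.185; not consistent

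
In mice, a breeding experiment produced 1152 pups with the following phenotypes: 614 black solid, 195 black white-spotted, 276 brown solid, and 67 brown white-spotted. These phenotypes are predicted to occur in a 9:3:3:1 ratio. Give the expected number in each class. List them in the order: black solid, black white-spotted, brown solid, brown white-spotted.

648, 216, 216, 72

The 9:3:3:1 ratio has 16 parts, so with N = 1152 the expected counts are:
  black solid: 1152 × 9/16 = 648
  black white-spotted: 1152 × 3/16 = 216
  brown solid: 1152 × 3/16 = 216
  brown white-spotted: 1152 × 1/16 = 72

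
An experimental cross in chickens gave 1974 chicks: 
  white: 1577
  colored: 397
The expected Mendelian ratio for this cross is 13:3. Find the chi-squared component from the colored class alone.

1.951

Expected counts for N = 1974 under a 13:3 ratio (total parts = 16):
  white: 1974 × 13/16 = 1603.875
  colored: 1974 × 3/16 = 370.125
Contribution of colored: (397 − 370.125)² / 370.125 = 1.9514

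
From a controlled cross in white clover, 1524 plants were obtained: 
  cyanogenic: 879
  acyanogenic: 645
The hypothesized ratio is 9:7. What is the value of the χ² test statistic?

Expected counts for N = 1524 under a 9:7 ratio (total parts = 16):
  cyanogenic: 1524 × 9/16 = 857.25
  acyanogenic: 1524 × 7/16 = 666.75
χ² = Σ (O − E)² / E
  cyanogenic: (879 − 857.25)² / 857.25 = 0.5518
  acyanogenic: (645 − 666.75)² / 666.75 = 0.7095
χ² = 0.5518 + 0.7095 = 1.2613 ≈ 1.261

1.261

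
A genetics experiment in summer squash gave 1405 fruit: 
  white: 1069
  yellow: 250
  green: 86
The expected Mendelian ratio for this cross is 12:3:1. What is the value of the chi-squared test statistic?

The 12:3:1 ratio has 16 parts, so with N = 1405 the expected counts are:
  white: 1405 × 12/16 = 1053.75
  yellow: 1405 × 3/16 = 263.4375
  green: 1405 × 1/16 = 87.8125
χ² = Σ (O − E)² / E
  white: (1069 − 1053.75)² / 1053.75 = 0.2207
  yellow: (250 − 263.4375)² / 263.4375 = 0.6854
  green: (86 − 87.8125)² / 87.8125 = 0.0374
χ² = 0.2207 + 0.6854 + 0.0374 = 0.9435 ≈ 0.944

0.944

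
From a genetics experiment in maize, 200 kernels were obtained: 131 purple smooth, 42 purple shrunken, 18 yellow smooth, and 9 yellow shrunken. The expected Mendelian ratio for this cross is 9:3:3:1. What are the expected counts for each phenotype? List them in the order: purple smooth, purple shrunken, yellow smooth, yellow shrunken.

Under the 9:3:3:1 hypothesis (Σ ratio = 16, N = 200):
  purple smooth: 200 × 9/16 = 112.5
  purple shrunken: 200 × 3/16 = 37.5
  yellow smooth: 200 × 3/16 = 37.5
  yellow shrunken: 200 × 1/16 = 12.5

112.5, 37.5, 37.5, 12.5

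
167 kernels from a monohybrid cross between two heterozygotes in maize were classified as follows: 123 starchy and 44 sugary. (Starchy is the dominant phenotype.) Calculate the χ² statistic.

0.162

For a monohybrid cross between heterozygotes with complete dominance, the expected phenotypic ratio is 3:1.
Under the 3:1 hypothesis (Σ ratio = 4, N = 167):
  starchy: 167 × 3/4 = 125.25
  sugary: 167 × 1/4 = 41.75
χ² = Σ (O − E)² / E
  starchy: (123 − 125.25)² / 125.25 = 0.0404
  sugary: (44 − 41.75)² / 41.75 = 0.1213
χ² = 0.0404 + 0.1213 = 0.1617 ≈ 0.162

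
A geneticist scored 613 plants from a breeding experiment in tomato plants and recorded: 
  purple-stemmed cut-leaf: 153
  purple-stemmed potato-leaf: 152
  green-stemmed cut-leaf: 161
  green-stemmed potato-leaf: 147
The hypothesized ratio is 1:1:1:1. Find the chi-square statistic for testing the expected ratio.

0.657

Expected counts for N = 613 under a 1:1:1:1 ratio (total parts = 4):
  purple-stemmed cut-leaf: 613 × 1/4 = 153.25
  purple-stemmed potato-leaf: 613 × 1/4 = 153.25
  green-stemmed cut-leaf: 613 × 1/4 = 153.25
  green-stemmed potato-leaf: 613 × 1/4 = 153.25
χ² = Σ (O − E)² / E
  purple-stemmed cut-leaf: (153 − 153.25)² / 153.25 = 0.0004
  purple-stemmed potato-leaf: (152 − 153.25)² / 153.25 = 0.0102
  green-stemmed cut-leaf: (161 − 153.25)² / 153.25 = 0.3919
  green-stemmed potato-leaf: (147 − 153.25)² / 153.25 = 0.2549
χ² = 0.0004 + 0.0102 + 0.3919 + 0.2549 = 0.6574 ≈ 0.657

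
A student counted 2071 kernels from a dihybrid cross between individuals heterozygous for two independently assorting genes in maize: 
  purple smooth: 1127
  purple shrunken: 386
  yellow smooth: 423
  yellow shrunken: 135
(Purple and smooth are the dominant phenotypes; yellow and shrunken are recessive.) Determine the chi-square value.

A dihybrid F₂ with independent assortment and complete dominance at both loci gives a 9:3:3:1 phenotypic ratio.
The 9:3:3:1 ratio has 16 parts, so with N = 2071 the expected counts are:
  purple smooth: 2071 × 9/16 = 1164.9375
  purple shrunken: 2071 × 3/16 = 388.3125
  yellow smooth: 2071 × 3/16 = 388.3125
  yellow shrunken: 2071 × 1/16 = 129.4375
χ² = Σ (O − E)² / E
  purple smooth: (1127 − 1164.9375)² / 1164.9375 = 1.2355
  purple shrunken: (386 − 388.3125)² / 388.3125 = 0.0138
  yellow smooth: (423 − 388.3125)² / 388.3125 = 3.0986
  yellow shrunken: (135 − 129.4375)² / 129.4375 = 0.2390
χ² = 1.2355 + 0.0138 + 3.0986 + 0.2390 = 4.5869 ≈ 4.587

4.587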